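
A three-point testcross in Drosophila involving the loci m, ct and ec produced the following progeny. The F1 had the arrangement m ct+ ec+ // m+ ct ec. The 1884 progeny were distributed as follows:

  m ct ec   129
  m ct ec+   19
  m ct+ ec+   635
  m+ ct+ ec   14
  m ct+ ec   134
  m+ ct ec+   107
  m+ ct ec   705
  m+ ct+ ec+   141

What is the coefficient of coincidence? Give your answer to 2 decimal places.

The two rarest classes, m ct ec+ and m+ ct+ ec, are the double crossovers. Comparing them with the parentals, only the ct allele has switched, so ct is the middle locus and the order is m – ct – ec.
m–ct: (270 + 33)/1884 = 0.1608; ct–ec: (241 + 33)/1884 = 0.1454.
Expected DCO frequency = 0.1608 × 0.1454 ≈ 0.02338; observed = 33/1884 ≈ 0.01752.
Coefficient of coincidence = 0.01752/0.02338 ≈ 0.75.

0.75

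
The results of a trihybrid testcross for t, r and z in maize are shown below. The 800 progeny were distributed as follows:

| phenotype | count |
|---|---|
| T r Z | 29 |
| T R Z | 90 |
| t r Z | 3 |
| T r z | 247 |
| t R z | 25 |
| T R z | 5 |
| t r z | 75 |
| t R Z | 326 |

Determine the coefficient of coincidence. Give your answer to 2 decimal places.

The two most frequent reciprocal classes, T r z and t R Z, are the parental types, so the F1 was T r z / t R Z.
The two rarest classes, T R z and t r Z, are the double crossovers. Comparing them with the parentals, only the r allele has switched, so r is the middle locus and the order is z – r – t.
z–r: (54 + 8)/800 = 0.0775; r–t: (165 + 8)/800 = 0.2162.
Expected DCO frequency = 0.0775 × 0.2162 ≈ 0.01676; observed = 8/800 ≈ 0.01000.
Coefficient of coincidence = 0.01000/0.01676 ≈ 0.60.

0.60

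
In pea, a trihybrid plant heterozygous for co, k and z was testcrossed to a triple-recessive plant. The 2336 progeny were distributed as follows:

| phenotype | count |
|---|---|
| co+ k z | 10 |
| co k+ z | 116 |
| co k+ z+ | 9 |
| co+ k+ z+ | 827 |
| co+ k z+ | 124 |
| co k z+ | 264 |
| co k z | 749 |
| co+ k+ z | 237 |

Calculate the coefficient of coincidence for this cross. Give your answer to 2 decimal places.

The two most frequent reciprocal classes, co k z and co+ k+ z+, are the parental types, so the F1 was co k z / co+ k+ z+.
The two rarest classes, co+ k z and co k+ z+, are the double crossovers. Comparing them with the parentals, only the co allele has switched, so co is the middle locus and the order is k – co – z.
k–co: (240 + 19)/2336 = 0.1109; co–z: (501 + 19)/2336 = 0.2226.
Expected DCO frequency = 0.1109 × 0.2226 ≈ 0.02469; observed = 19/2336 ≈ 0.00813.
Coefficient of coincidence = 0.00813/0.02469 ≈ 0.33.

0.33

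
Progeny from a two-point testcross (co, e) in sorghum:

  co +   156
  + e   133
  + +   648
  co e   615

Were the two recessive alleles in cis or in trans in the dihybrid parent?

cis

The two most frequent classes are + + (648) and co e (615); these are the parental (non-recombinant) types.
So the F1 carried + + on one chromosome and co e on the other — the recessive alleles are on the same chromosome (cis / coupling).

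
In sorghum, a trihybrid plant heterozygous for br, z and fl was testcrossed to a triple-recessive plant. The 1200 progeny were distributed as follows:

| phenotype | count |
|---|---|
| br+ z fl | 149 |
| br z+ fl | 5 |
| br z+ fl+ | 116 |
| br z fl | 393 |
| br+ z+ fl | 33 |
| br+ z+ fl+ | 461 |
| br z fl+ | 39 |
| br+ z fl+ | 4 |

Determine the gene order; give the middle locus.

z

The two most frequent reciprocal classes, br+ z+ fl+ and br z fl, are the parental types, so the F1 was br+ z+ fl+ / br z fl.
The two rarest classes, br+ z fl+ and br z+ fl, are the double crossovers. Comparing them with the parentals, only the z allele has switched, so z is the middle locus and the order is br – z – fl.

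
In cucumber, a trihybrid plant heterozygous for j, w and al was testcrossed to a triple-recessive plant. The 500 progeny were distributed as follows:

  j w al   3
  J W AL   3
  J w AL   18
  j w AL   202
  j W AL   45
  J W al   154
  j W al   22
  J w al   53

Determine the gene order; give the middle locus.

al

The two most frequent reciprocal classes, j w AL and J W al, are the parental types, so the F1 was j w AL / J W al.
The two rarest classes, j w al and J W AL, are the double crossovers. Comparing them with the parentals, only the al allele has switched, so al is the middle locus and the order is w – al – j.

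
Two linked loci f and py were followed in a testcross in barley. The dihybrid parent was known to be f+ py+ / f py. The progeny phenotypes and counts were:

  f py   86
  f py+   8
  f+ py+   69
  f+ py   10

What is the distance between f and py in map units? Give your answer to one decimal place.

The recombinant classes are f+ py and f py+: 10 + 8 = 18.
Recombination frequency = 18/173 = 0.1040 ≈ 10.4%, i.e. 10.4 map units.

10.4 map units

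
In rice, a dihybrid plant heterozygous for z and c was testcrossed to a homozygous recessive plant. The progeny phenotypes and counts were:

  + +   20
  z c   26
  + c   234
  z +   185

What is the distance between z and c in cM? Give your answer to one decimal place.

9.9 cM

The two most frequent classes, + c (234) and z + (185), are the parental types, so the F1 was + c / z +.
The recombinant classes are + + and z c: 20 + 26 = 46.
Recombination frequency = 46/465 = 0.0989 ≈ 9.9%, i.e. 9.9 cM.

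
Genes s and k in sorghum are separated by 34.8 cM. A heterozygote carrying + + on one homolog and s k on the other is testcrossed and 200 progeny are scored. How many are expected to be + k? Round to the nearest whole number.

A map distance of 34.8 cM corresponds to a recombination frequency of 0.348.
The F1 is + + / s k, so + k is a recombinant gamete class with expected frequency r/2 = 0.348/2 = 0.1740.
Expected number = 0.1740 × 200 = 34.80 ≈ 35.

35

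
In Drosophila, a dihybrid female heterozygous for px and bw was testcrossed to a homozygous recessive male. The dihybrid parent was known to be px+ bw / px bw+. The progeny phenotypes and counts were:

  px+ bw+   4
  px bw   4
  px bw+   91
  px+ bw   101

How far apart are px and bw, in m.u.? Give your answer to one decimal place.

The recombinant classes are px+ bw+ and px bw: 4 + 4 = 8.
Recombination frequency = 8/200 = 0.0400 ≈ 4.0%, i.e. 4.0 m.u.

4.0 m.u.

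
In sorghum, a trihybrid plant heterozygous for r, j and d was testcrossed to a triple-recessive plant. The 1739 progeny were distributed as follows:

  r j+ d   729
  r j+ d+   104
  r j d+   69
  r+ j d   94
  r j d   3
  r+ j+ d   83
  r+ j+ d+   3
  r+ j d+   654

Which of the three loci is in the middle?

The two most frequent reciprocal classes, r j+ d and r+ j d+, are the parental types, so the F1 was r j+ d / r+ j d+.
The two rarest classes, r j d and r+ j+ d+, are the double crossovers. Comparing them with the parentals, only the j allele has switched, so j is the middle locus and the order is r – j – d.

j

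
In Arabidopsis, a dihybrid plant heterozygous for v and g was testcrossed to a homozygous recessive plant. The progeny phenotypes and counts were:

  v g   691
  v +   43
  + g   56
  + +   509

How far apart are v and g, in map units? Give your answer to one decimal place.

7.6 map units

The two most frequent classes, + + (509) and v g (691), are the parental types, so the F1 was + + / v g.
The recombinant classes are + g and v +: 56 + 43 = 99.
Recombination frequency = 99/1299 = 0.0762 ≈ 7.6%, i.e. 7.6 map units.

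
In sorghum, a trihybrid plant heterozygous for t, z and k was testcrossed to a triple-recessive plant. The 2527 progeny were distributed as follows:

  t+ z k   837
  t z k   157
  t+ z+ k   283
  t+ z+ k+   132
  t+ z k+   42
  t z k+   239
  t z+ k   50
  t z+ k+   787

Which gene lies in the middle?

The two most frequent reciprocal classes, t z+ k+ and t+ z k, are the parental types, so the F1 was t z+ k+ / t+ z k.
The two rarest classes, t z+ k and t+ z k+, are the double crossovers. Comparing them with the parentals, only the k allele has switched, so k is the middle locus and the order is t – k – z.

k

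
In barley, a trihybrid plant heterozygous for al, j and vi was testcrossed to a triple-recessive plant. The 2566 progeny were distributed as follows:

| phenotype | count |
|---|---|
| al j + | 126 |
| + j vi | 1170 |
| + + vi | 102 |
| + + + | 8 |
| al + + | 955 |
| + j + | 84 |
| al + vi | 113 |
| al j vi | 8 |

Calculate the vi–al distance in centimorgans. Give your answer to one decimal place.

8.3 centimorgans

The two most frequent reciprocal classes, al + + and + j vi, are the parental types, so the F1 was al + + / + j vi.
The two rarest classes, + + + and al j vi, are the double crossovers. Comparing them with the parentals, only the al allele has switched, so al is the middle locus and the order is vi – al – j.
Crossovers in the vi–al interval produce the single-crossover classes al + vi and + j + (113 + 84 = 197) plus the double crossovers (16).
RF(vi–al) = (197 + 16) / 2566 = 213/2566 = 0.0830 → 8.3 centimorgans.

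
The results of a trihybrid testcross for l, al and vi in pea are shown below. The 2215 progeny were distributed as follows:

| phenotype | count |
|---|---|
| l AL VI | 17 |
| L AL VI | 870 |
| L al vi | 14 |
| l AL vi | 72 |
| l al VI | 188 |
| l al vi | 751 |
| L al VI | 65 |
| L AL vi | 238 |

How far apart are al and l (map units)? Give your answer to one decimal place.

The two most frequent reciprocal classes, l al vi and L AL VI, are the parental types, so the F1 was l al vi / L AL VI.
The two rarest classes, L al vi and l AL VI, are the double crossovers. Comparing them with the parentals, only the l allele has switched, so l is the middle locus and the order is vi – l – al.
Crossovers in the l–al interval produce the single-crossover classes l AL vi and L al VI (72 + 65 = 137) plus the double crossovers (31).
RF(l–al) = (137 + 31) / 2215 = 168/2215 = 0.0758 → 7.6 map units.

7.6 map units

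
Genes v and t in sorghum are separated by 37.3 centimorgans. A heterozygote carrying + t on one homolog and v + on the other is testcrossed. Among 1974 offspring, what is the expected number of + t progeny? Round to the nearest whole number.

A map distance of 37.3 centimorgans corresponds to a recombination frequency of 0.373.
The F1 is + t / v +, so + t is a parental gamete class with expected frequency (1 − r)/2 = 0.627/2 = 0.3135.
Expected number = 0.3135 × 1974 = 618.85 ≈ 619.

619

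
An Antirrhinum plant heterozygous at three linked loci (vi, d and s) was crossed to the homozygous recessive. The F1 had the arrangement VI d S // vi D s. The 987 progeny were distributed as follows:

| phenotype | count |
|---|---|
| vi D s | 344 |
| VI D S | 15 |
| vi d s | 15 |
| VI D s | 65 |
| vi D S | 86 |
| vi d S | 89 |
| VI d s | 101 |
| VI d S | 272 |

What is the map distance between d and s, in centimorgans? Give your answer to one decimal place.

The two rarest classes, VI D S and vi d s, are the double crossovers. Comparing them with the parentals, only the d allele has switched, so d is the middle locus and the order is s – d – vi.
Crossovers in the s–d interval produce the single-crossover classes VI d s and vi D S (101 + 86 = 187) plus the double crossovers (30).
RF(s–d) = (187 + 30) / 987 = 217/987 = 0.2199 → 22.0 centimorgans.

22.0 centimorgans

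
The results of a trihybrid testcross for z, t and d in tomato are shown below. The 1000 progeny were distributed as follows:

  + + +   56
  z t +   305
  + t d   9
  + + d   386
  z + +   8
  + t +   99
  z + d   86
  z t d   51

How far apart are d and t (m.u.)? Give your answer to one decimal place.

12.4 m.u.

The two most frequent reciprocal classes, + + d and z t +, are the parental types, so the F1 was + + d / z t +.
The two rarest classes, + t d and z + +, are the double crossovers. Comparing them with the parentals, only the t allele has switched, so t is the middle locus and the order is z – t – d.
Crossovers in the t–d interval produce the single-crossover classes + + + and z t d (56 + 51 = 107) plus the double crossovers (17).
RF(t–d) = (107 + 17) / 1000 = 124/1000 = 0.1240 → 12.4 m.u.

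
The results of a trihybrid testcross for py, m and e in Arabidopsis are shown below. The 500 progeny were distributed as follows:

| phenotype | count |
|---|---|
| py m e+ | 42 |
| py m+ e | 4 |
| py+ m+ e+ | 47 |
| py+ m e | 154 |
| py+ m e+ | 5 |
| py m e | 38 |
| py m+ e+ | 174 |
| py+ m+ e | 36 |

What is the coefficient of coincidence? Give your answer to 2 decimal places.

0.55

The two most frequent reciprocal classes, py+ m e and py m+ e+, are the parental types, so the F1 was py+ m e / py m+ e+.
The two rarest classes, py+ m e+ and py m+ e, are the double crossovers. Comparing them with the parentals, only the e allele has switched, so e is the middle locus and the order is m – e – py.
m–e: (78 + 9)/500 = 0.1740; e–py: (85 + 9)/500 = 0.1880.
Expected DCO frequency = 0.1740 × 0.1880 ≈ 0.03271; observed = 9/500 ≈ 0.01800.
Coefficient of coincidence = 0.01800/0.03271 ≈ 0.55.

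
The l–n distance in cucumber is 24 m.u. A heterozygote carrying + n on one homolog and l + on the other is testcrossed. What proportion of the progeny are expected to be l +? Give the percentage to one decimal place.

38.0%

A map distance of 24 m.u. corresponds to a recombination frequency of 0.240.
The F1 is + n / l +, so l + is a parental gamete class with expected frequency (1 − r)/2 = 0.760/2 = 0.3800.
That is 0.3800 = 38.0% of the progeny.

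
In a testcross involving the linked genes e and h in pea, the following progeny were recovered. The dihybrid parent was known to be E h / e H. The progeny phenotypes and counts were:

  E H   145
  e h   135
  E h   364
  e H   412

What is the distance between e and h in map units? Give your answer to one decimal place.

The recombinant classes are E H and e h: 145 + 135 = 280.
Recombination frequency = 280/1056 = 0.2652 ≈ 26.5%, i.e. 26.5 map units.

26.5 map units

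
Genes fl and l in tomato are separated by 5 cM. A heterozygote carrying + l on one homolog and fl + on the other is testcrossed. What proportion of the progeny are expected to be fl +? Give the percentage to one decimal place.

A map distance of 5 cM corresponds to a recombination frequency of 0.050.
The F1 is + l / fl +, so fl + is a parental gamete class with expected frequency (1 − r)/2 = 0.950/2 = 0.4750.
That is 0.4750 = 47.5% of the progeny.

47.5%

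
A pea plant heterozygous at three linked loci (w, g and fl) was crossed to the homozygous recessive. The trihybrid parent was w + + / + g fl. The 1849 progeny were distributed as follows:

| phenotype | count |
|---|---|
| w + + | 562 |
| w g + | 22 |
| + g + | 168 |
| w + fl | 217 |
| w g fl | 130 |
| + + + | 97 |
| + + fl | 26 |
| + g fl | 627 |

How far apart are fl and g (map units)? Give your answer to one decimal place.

23.4 map units

The two rarest classes, w g + and + + fl, are the double crossovers. Comparing them with the parentals, only the g allele has switched, so g is the middle locus and the order is w – g – fl.
Crossovers in the g–fl interval produce the single-crossover classes w + fl and + g + (217 + 168 = 385) plus the double crossovers (48).
RF(g–fl) = (385 + 48) / 1849 = 433/1849 = 0.2342 → 23.4 map units.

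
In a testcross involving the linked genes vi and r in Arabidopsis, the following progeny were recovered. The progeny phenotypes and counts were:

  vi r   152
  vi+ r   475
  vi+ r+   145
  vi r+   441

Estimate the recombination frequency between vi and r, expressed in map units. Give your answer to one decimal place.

The two most frequent classes, vi+ r (475) and vi r+ (441), are the parental types, so the F1 was vi+ r / vi r+.
The recombinant classes are vi+ r+ and vi r: 145 + 152 = 297.
Recombination frequency = 297/1213 = 0.2448 ≈ 24.5%, i.e. 24.5 map units.

24.5 map units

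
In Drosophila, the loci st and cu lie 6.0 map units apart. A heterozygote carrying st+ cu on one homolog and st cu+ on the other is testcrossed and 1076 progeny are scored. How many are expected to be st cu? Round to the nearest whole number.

A map distance of 6.0 map units corresponds to a recombination frequency of 0.060.
The F1 is st+ cu / st cu+, so st cu is a recombinant gamete class with expected frequency r/2 = 0.060/2 = 0.0300.
Expected number = 0.0300 × 1076 = 32.28 ≈ 32.

32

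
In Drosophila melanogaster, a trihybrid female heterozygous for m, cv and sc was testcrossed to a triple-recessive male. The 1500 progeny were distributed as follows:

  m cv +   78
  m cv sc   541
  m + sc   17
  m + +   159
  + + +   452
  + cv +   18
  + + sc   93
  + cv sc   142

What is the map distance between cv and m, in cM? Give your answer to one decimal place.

The two most frequent reciprocal classes, + + + and m cv sc, are the parental types, so the F1 was + + + / m cv sc.
The two rarest classes, + cv + and m + sc, are the double crossovers. Comparing them with the parentals, only the cv allele has switched, so cv is the middle locus and the order is m – cv – sc.
Crossovers in the m–cv interval produce the single-crossover classes m + + and + cv sc (159 + 142 = 301) plus the double crossovers (35).
RF(m–cv) = (301 + 35) / 1500 = 336/1500 = 0.2240 → 22.4 cM.

22.4 cM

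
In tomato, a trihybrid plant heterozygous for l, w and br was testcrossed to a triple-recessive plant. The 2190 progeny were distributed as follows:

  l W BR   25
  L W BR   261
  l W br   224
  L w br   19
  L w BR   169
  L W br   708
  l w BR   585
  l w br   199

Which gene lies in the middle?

w

The two most frequent reciprocal classes, L W br and l w BR, are the parental types, so the F1 was L W br / l w BR.
The two rarest classes, L w br and l W BR, are the double crossovers. Comparing them with the parentals, only the w allele has switched, so w is the middle locus and the order is br – w – l.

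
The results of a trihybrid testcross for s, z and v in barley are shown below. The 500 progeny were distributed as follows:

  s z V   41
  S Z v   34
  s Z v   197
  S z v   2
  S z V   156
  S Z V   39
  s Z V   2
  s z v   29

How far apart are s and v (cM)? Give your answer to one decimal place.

The two most frequent reciprocal classes, s Z v and S z V, are the parental types, so the F1 was s Z v / S z V.
The two rarest classes, s Z V and S z v, are the double crossovers. Comparing them with the parentals, only the v allele has switched, so v is the middle locus and the order is s – v – z.
Crossovers in the s–v interval produce the single-crossover classes S Z v and s z V (34 + 41 = 75) plus the double crossovers (4).
RF(s–v) = (75 + 4) / 500 = 79/500 = 0.1580 → 15.8 cM.

15.8 cM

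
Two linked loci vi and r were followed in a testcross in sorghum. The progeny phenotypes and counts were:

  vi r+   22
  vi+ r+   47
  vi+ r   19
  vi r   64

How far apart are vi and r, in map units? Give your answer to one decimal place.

The two most frequent classes, vi+ r+ (47) and vi r (64), are the parental types, so the F1 was vi+ r+ / vi r.
The recombinant classes are vi+ r and vi r+: 19 + 22 = 41.
Recombination frequency = 41/152 = 0.2697 ≈ 27.0%, i.e. 27.0 map units.

27.0 map units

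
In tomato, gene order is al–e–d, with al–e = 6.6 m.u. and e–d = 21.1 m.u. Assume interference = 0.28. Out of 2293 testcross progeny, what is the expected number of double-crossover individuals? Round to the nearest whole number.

Map distances give recombination frequencies of 0.066 and 0.211 for the two intervals.
With interference 0.28 (so coincidence = 0.72), expected double-crossover frequency = 0.066 × 0.211 × 0.72 = 0.01003.
Expected number = 0.01003 × 2293 = 22.99 ≈ 23.

23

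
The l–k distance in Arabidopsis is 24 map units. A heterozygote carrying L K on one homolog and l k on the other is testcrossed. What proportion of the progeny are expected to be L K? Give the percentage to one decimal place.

38.0%

A map distance of 24 map units corresponds to a recombination frequency of 0.240.
The F1 is L K / l k, so L K is a parental gamete class with expected frequency (1 − r)/2 = 0.760/2 = 0.3800.
That is 0.3800 = 38.0% of the progeny.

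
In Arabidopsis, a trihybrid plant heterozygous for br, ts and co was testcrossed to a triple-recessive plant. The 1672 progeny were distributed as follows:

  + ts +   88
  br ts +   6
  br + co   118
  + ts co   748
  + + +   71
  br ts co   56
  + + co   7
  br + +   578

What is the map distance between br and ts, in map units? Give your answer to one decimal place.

8.4 map units

The two most frequent reciprocal classes, + ts co and br + +, are the parental types, so the F1 was + ts co / br + +.
The two rarest classes, + + co and br ts +, are the double crossovers. Comparing them with the parentals, only the ts allele has switched, so ts is the middle locus and the order is co – ts – br.
Crossovers in the ts–br interval produce the single-crossover classes br ts co and + + + (56 + 71 = 127) plus the double crossovers (13).
RF(ts–br) = (127 + 13) / 1672 = 140/1672 = 0.0837 → 8.4 map units.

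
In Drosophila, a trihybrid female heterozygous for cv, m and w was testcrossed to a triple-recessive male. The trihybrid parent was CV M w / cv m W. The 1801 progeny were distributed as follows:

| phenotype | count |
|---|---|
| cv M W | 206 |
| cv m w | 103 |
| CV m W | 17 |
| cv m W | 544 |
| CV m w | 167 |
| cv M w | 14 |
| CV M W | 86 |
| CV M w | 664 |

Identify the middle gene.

The two rarest classes, cv M w and CV m W, are the double crossovers. Comparing them with the parentals, only the cv allele has switched, so cv is the middle locus and the order is w – cv – m.

cv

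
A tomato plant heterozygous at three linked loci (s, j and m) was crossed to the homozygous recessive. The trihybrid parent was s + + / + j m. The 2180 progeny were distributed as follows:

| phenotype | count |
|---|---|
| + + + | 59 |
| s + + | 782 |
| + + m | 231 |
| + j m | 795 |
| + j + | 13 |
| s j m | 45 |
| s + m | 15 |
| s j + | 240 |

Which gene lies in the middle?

The two rarest classes, s + m and + j +, are the double crossovers. Comparing them with the parentals, only the m allele has switched, so m is the middle locus and the order is j – m – s.

m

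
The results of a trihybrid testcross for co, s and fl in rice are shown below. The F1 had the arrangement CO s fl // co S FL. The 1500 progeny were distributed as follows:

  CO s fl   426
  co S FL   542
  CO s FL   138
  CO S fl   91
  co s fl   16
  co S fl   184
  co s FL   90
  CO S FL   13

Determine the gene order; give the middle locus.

The two rarest classes, co s fl and CO S FL, are the double crossovers. Comparing them with the parentals, only the co allele has switched, so co is the middle locus and the order is fl – co – s.

co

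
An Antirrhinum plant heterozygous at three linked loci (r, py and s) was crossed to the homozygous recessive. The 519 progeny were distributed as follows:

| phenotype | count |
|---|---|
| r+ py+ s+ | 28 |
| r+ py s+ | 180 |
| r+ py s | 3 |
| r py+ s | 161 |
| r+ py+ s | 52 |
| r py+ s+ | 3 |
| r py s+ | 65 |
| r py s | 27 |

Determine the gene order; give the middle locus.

The two most frequent reciprocal classes, r py+ s and r+ py s+, are the parental types, so the F1 was r py+ s / r+ py s+.
The two rarest classes, r py+ s+ and r+ py s, are the double crossovers. Comparing them with the parentals, only the s allele has switched, so s is the middle locus and the order is r – s – py.

s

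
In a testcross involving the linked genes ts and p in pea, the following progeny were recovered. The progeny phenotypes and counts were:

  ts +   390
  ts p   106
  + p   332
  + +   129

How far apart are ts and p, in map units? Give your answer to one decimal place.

The two most frequent classes, + p (332) and ts + (390), are the parental types, so the F1 was + p / ts +.
The recombinant classes are + + and ts p: 129 + 106 = 235.
Recombination frequency = 235/957 = 0.2456 ≈ 24.6%, i.e. 24.6 map units.

24.6 map units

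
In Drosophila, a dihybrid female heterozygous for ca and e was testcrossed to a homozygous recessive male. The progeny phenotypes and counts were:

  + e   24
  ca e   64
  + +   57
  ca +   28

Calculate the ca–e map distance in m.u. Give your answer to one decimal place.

The two most frequent classes, + + (57) and ca e (64), are the parental types, so the F1 was + + / ca e.
The recombinant classes are + e and ca +: 24 + 28 = 52.
Recombination frequency = 52/173 = 0.3006 ≈ 30.1%, i.e. 30.1 m.u.

30.1 m.u.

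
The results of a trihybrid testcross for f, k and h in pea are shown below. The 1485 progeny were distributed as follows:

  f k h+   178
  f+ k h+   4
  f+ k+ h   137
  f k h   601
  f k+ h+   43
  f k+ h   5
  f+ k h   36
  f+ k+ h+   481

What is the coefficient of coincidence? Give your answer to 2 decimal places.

0.47

The two most frequent reciprocal classes, f+ k+ h+ and f k h, are the parental types, so the F1 was f+ k+ h+ / f k h.
The two rarest classes, f+ k h+ and f k+ h, are the double crossovers. Comparing them with the parentals, only the k allele has switched, so k is the middle locus and the order is h – k – f.
h–k: (315 + 9)/1485 = 0.2182; k–f: (79 + 9)/1485 = 0.0593.
Expected DCO frequency = 0.2182 × 0.0593 ≈ 0.01294; observed = 9/1485 ≈ 0.00606.
Coefficient of coincidence = 0.00606/0.01294 ≈ 0.47.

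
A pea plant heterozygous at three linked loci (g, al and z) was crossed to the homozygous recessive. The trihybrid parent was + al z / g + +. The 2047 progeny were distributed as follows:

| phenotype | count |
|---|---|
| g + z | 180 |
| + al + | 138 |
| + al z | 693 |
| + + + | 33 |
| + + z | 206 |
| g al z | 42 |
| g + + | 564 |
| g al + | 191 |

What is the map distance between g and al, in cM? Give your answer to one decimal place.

23.1 cM

The two rarest classes, g al z and + + +, are the double crossovers. Comparing them with the parentals, only the g allele has switched, so g is the middle locus and the order is al – g – z.
Crossovers in the al–g interval produce the single-crossover classes + + z and g al + (206 + 191 = 397) plus the double crossovers (75).
RF(al–g) = (397 + 75) / 2047 = 472/2047 = 0.2306 → 23.1 cM.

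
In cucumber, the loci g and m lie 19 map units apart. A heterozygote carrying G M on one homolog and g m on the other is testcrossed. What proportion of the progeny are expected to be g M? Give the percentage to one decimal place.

A map distance of 19 map units corresponds to a recombination frequency of 0.190.
The F1 is G M / g m, so g M is a recombinant gamete class with expected frequency r/2 = 0.190/2 = 0.0950.
That is 0.0950 = 9.5% of the progeny.

9.5%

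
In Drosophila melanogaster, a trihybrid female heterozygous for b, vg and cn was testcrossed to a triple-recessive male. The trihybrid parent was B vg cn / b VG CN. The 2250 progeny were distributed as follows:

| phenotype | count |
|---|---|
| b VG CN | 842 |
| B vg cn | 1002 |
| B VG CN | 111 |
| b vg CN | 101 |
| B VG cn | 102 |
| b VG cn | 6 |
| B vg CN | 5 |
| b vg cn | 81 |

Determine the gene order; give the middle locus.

cn

The two rarest classes, B vg CN and b VG cn, are the double crossovers. Comparing them with the parentals, only the cn allele has switched, so cn is the middle locus and the order is vg – cn – b.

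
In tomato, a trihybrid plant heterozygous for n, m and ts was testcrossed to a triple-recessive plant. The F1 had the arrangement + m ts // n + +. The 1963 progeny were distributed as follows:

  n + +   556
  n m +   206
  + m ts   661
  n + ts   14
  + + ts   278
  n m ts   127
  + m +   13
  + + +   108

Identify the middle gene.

The two rarest classes, + m + and n + ts, are the double crossovers. Comparing them with the parentals, only the ts allele has switched, so ts is the middle locus and the order is n – ts – m.

ts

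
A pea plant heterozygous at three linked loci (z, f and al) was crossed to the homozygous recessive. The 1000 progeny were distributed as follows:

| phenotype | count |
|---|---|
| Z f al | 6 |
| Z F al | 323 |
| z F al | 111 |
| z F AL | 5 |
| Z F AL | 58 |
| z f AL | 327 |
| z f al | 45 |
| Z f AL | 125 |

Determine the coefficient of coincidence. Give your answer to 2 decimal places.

0.39

The two most frequent reciprocal classes, Z F al and z f AL, are the parental types, so the F1 was Z F al / z f AL.
The two rarest classes, Z f al and z F AL, are the double crossovers. Comparing them with the parentals, only the f allele has switched, so f is the middle locus and the order is z – f – al.
z–f: (236 + 11)/1000 = 0.2470; f–al: (103 + 11)/1000 = 0.1140.
Expected DCO frequency = 0.2470 × 0.1140 ≈ 0.02816; observed = 11/1000 ≈ 0.01100.
Coefficient of coincidence = 0.01100/0.02816 ≈ 0.39.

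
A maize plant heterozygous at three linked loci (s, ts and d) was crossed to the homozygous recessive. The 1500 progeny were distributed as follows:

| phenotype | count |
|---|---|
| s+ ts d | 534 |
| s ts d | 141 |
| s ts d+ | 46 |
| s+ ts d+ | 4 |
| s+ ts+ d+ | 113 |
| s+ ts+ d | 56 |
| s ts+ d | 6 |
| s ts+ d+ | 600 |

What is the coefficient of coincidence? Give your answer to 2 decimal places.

The two most frequent reciprocal classes, s+ ts d and s ts+ d+, are the parental types, so the F1 was s+ ts d / s ts+ d+.
The two rarest classes, s+ ts d+ and s ts+ d, are the double crossovers. Comparing them with the parentals, only the d allele has switched, so d is the middle locus and the order is s – d – ts.
s–d: (254 + 10)/1500 = 0.1760; d–ts: (102 + 10)/1500 = 0.0747.
Expected DCO frequency = 0.1760 × 0.0747 ≈ 0.01315; observed = 10/1500 ≈ 0.00667.
Coefficient of coincidence = 0.00667/0.01315 ≈ 0.51.

0.51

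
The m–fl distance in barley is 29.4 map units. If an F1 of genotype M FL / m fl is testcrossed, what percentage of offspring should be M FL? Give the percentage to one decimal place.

A map distance of 29.4 map units corresponds to a recombination frequency of 0.294.
The F1 is M FL / m fl, so M FL is a parental gamete class with expected frequency (1 − r)/2 = 0.706/2 = 0.3530.
That is 0.3530 = 35.3% of the progeny.

35.3%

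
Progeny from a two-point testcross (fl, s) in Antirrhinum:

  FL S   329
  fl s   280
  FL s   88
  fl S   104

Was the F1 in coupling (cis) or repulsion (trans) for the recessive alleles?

cis

The two most frequent classes are FL S (329) and fl s (280); these are the parental (non-recombinant) types.
So the F1 carried FL S on one chromosome and fl s on the other — the recessive alleles are on the same chromosome (cis / coupling).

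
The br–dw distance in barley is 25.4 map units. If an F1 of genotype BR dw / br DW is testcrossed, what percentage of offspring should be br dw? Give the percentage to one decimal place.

A map distance of 25.4 map units corresponds to a recombination frequency of 0.254.
The F1 is BR dw / br DW, so br dw is a recombinant gamete class with expected frequency r/2 = 0.254/2 = 0.1270.
That is 0.1270 = 12.7% of the progeny.

12.7%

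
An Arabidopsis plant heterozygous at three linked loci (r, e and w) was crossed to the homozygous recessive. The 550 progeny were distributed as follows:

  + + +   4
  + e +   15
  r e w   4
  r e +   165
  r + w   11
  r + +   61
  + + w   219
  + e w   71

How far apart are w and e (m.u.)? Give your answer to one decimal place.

The two most frequent reciprocal classes, r e + and + + w, are the parental types, so the F1 was r e + / + + w.
The two rarest classes, r e w and + + +, are the double crossovers. Comparing them with the parentals, only the w allele has switched, so w is the middle locus and the order is e – w – r.
Crossovers in the e–w interval produce the single-crossover classes r + + and + e w (61 + 71 = 132) plus the double crossovers (8).
RF(e–w) = (132 + 8) / 550 = 140/550 = 0.2545 → 25.5 m.u.

25.5 m.u.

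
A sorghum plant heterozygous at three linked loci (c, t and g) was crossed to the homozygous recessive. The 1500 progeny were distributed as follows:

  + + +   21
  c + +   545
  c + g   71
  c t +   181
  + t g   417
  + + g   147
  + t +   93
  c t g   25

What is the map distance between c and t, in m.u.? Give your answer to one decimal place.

The two most frequent reciprocal classes, c + + and + t g, are the parental types, so the F1 was c + + / + t g.
The two rarest classes, + + + and c t g, are the double crossovers. Comparing them with the parentals, only the c allele has switched, so c is the middle locus and the order is t – c – g.
Crossovers in the t–c interval produce the single-crossover classes c t + and + + g (181 + 147 = 328) plus the double crossovers (46).
RF(t–c) = (328 + 46) / 1500 = 374/1500 = 0.2493 → 24.9 m.u.

24.9 m.u.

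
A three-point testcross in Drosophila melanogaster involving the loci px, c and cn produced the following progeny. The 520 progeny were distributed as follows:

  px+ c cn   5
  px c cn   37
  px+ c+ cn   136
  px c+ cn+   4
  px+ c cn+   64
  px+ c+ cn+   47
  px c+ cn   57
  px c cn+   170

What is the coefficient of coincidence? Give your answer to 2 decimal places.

0.39

The two most frequent reciprocal classes, px c cn+ and px+ c+ cn, are the parental types, so the F1 was px c cn+ / px+ c+ cn.
The two rarest classes, px c+ cn+ and px+ c cn, are the double crossovers. Comparing them with the parentals, only the c allele has switched, so c is the middle locus and the order is cn – c – px.
cn–c: (84 + 9)/520 = 0.1788; c–px: (121 + 9)/520 = 0.2500.
Expected DCO frequency = 0.1788 × 0.2500 ≈ 0.04470; observed = 9/520 ≈ 0.01731.
Coefficient of coincidence = 0.01731/0.04470 ≈ 0.39.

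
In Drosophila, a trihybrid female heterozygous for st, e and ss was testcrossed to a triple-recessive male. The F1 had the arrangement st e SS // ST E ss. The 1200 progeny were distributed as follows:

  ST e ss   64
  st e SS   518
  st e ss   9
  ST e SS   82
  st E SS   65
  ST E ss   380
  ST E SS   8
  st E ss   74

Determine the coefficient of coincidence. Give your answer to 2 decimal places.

0.81

The two rarest classes, st e ss and ST E SS, are the double crossovers. Comparing them with the parentals, only the ss allele has switched, so ss is the middle locus and the order is st – ss – e.
st–ss: (156 + 17)/1200 = 0.1442; ss–e: (129 + 17)/1200 = 0.1217.
Expected DCO frequency = 0.1442 × 0.1217 ≈ 0.01755; observed = 17/1200 ≈ 0.01417.
Coefficient of coincidence = 0.01417/0.01755 ≈ 0.81.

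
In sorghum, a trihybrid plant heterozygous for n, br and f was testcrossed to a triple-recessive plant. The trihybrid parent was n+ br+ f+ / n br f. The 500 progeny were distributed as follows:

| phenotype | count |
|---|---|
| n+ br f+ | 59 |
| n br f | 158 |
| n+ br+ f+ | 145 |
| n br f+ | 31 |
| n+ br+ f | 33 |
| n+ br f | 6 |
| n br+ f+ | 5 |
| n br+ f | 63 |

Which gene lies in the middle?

n

The two rarest classes, n br+ f+ and n+ br f, are the double crossovers. Comparing them with the parentals, only the n allele has switched, so n is the middle locus and the order is f – n – br.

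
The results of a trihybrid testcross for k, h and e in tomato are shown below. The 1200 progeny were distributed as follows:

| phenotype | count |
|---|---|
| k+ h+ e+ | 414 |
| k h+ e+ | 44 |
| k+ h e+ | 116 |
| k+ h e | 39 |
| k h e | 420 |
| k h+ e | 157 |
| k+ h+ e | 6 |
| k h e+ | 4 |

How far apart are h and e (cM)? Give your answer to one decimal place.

The two most frequent reciprocal classes, k h e and k+ h+ e+, are the parental types, so the F1 was k h e / k+ h+ e+.
The two rarest classes, k h e+ and k+ h+ e, are the double crossovers. Comparing them with the parentals, only the e allele has switched, so e is the middle locus and the order is h – e – k.
Crossovers in the h–e interval produce the single-crossover classes k h+ e and k+ h e+ (157 + 116 = 273) plus the double crossovers (10).
RF(h–e) = (273 + 10) / 1200 = 283/1200 = 0.2358 → 23.6 cM.

23.6 cM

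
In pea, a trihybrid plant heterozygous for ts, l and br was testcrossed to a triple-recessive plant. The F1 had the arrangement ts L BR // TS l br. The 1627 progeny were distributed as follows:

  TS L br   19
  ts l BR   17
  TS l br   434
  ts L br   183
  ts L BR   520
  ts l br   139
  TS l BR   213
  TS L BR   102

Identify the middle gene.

The two rarest classes, ts l BR and TS L br, are the double crossovers. Comparing them with the parentals, only the l allele has switched, so l is the middle locus and the order is br – l – ts.

l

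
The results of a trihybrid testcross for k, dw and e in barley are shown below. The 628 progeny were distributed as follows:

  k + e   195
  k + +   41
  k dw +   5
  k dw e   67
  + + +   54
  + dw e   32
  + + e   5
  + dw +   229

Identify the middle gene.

k

The two most frequent reciprocal classes, k + e and + dw +, are the parental types, so the F1 was k + e / + dw +.
The two rarest classes, + + e and k dw +, are the double crossovers. Comparing them with the parentals, only the k allele has switched, so k is the middle locus and the order is dw – k – e.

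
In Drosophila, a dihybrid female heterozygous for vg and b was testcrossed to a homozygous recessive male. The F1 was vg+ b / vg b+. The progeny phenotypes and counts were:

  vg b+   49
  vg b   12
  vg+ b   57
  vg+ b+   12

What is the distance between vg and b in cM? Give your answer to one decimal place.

The recombinant classes are vg+ b+ and vg b: 12 + 12 = 24.
Recombination frequency = 24/130 = 0.1846 ≈ 18.5%, i.e. 18.5 cM.

18.5 cM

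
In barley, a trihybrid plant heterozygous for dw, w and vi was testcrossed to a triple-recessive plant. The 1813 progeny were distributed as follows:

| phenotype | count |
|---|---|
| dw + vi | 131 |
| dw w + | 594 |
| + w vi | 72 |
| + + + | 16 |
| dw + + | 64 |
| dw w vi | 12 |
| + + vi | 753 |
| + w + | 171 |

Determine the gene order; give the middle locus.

The two most frequent reciprocal classes, + + vi and dw w +, are the parental types, so the F1 was + + vi / dw w +.
The two rarest classes, + + + and dw w vi, are the double crossovers. Comparing them with the parentals, only the vi allele has switched, so vi is the middle locus and the order is dw – vi – w.

vi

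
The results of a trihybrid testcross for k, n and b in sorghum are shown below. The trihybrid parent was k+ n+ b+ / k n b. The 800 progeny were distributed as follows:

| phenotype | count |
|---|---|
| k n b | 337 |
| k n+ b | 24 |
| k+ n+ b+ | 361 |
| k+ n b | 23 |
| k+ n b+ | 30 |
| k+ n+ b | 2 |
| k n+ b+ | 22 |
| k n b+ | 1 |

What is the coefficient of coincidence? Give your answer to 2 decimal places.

0.88

The two rarest classes, k+ n+ b and k n b+, are the double crossovers. Comparing them with the parentals, only the b allele has switched, so b is the middle locus and the order is k – b – n.
k–b: (45 + 3)/800 = 0.0600; b–n: (54 + 3)/800 = 0.0712.
Expected DCO frequency = 0.0600 × 0.0712 ≈ 0.00427; observed = 3/800 ≈ 0.00375.
Coefficient of coincidence = 0.00375/0.00427 ≈ 0.88.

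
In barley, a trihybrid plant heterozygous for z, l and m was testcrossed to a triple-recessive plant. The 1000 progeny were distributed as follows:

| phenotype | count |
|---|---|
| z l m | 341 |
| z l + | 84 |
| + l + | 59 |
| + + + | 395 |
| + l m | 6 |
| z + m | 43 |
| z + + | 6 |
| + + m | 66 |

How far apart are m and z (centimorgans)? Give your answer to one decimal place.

16.2 centimorgans

The two most frequent reciprocal classes, z l m and + + +, are the parental types, so the F1 was z l m / + + +.
The two rarest classes, + l m and z + +, are the double crossovers. Comparing them with the parentals, only the z allele has switched, so z is the middle locus and the order is m – z – l.
Crossovers in the m–z interval produce the single-crossover classes z l + and + + m (84 + 66 = 150) plus the double crossovers (12).
RF(m–z) = (150 + 12) / 1000 = 162/1000 = 0.1620 → 16.2 centimorgans.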